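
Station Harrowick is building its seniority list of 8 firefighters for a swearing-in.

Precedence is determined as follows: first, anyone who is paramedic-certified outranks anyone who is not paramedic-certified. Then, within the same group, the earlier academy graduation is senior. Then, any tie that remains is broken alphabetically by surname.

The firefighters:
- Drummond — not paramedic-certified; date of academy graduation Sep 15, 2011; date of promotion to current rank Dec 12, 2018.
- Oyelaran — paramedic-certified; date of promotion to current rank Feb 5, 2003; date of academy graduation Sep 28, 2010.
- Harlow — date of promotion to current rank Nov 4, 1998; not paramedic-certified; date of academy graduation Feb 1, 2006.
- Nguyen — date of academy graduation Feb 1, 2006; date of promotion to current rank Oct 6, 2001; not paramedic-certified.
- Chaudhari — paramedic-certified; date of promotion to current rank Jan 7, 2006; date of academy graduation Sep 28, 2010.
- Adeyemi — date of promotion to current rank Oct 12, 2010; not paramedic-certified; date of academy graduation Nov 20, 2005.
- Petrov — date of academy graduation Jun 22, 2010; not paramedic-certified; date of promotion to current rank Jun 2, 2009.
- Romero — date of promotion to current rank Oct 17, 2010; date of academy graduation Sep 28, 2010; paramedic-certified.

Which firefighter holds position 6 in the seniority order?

Nguyen

By the first rule: Chaudhari, Oyelaran and Romero (each paramedic-certified); then Adeyemi, Harlow, Nguyen, Petrov and Drummond (each not paramedic-certified).
Chaudhari, Oyelaran and Romero all have date of academy graduation Sep 28, 2010, so the next rule applies.
Among Chaudhari, Oyelaran and Romero, alphabetically by surname: Chaudhari before Oyelaran before Romero.
Among Adeyemi, Harlow, Nguyen, Petrov and Drummond, by date of academy graduation (earlier first): Adeyemi (Nov 20, 2005) before Harlow and Nguyen (Feb 1, 2006) before Petrov (Jun 22, 2010) before Drummond (Sep 15, 2011).
Among Harlow and Nguyen, alphabetically by surname: Harlow before Nguyen.
Order: Chaudhari, Oyelaran, Romero, Adeyemi, Harlow, Nguyen, Petrov, Drummond.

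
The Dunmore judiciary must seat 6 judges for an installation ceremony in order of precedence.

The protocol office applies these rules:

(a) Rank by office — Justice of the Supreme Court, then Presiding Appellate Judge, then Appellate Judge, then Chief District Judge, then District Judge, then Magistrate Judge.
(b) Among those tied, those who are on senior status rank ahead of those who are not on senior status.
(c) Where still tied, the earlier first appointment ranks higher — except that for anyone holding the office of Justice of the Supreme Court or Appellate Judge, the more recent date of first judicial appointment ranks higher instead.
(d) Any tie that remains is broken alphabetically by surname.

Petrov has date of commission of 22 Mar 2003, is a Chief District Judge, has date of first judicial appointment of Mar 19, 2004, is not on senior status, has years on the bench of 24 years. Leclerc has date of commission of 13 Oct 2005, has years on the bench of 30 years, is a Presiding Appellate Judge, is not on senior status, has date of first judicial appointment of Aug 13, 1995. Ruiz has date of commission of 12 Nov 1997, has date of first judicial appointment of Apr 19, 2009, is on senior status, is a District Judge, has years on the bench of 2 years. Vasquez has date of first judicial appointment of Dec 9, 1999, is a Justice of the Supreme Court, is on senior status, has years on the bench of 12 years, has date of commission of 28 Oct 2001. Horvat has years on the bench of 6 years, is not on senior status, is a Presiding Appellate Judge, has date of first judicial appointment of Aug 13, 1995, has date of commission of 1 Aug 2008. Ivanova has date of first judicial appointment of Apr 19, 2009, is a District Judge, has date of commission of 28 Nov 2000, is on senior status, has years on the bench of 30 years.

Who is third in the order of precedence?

By office: Vasquez (Justice of the Supreme Court); then Horvat and Leclerc (Presiding Appellate Judge); then Petrov (Chief District Judge); then Ivanova and Ruiz (District Judge).
Horvat and Leclerc are each not on senior status, so the next rule applies.
Horvat and Leclerc both have date of first judicial appointment Aug 13, 1995, so the next rule applies.
Among Horvat and Leclerc, alphabetically by surname: Horvat before Leclerc.
Ivanova and Ruiz are each on senior status, so the next rule applies.
Ivanova and Ruiz both have date of first judicial appointment Apr 19, 2009, so the next rule applies.
Among Ivanova and Ruiz, alphabetically by surname: Ivanova before Ruiz.
Order: Vasquez, Horvat, Leclerc, Petrov, Ivanova, Ruiz.

Leclerc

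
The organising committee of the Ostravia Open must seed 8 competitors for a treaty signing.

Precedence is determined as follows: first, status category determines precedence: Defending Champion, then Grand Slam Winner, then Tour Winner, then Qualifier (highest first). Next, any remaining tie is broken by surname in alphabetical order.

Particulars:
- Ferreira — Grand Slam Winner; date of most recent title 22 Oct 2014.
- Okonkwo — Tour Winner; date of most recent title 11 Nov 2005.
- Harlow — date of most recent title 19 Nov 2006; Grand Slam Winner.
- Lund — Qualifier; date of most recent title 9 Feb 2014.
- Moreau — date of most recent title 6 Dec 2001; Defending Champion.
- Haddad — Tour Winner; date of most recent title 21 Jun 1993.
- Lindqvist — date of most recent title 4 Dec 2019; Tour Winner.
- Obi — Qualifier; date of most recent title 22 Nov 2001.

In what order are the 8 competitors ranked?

Moreau, Ferreira, Harlow, Haddad, Lindqvist, Okonkwo, Lund, Obi

By status category: Moreau (Defending Champion); then Ferreira and Harlow (Grand Slam Winner); then Haddad, Lindqvist and Okonkwo (Tour Winner); then Lund and Obi (Qualifier).
Among Ferreira and Harlow, alphabetically by surname: Ferreira before Harlow.
Among Haddad, Lindqvist and Okonkwo, alphabetically by surname: Haddad before Lindqvist before Okonkwo.
Among Lund and Obi, alphabetically by surname: Lund before Obi.
Full order: Moreau, Ferreira, Harlow, Haddad, Lindqvist, Okonkwo, Lund, Obi.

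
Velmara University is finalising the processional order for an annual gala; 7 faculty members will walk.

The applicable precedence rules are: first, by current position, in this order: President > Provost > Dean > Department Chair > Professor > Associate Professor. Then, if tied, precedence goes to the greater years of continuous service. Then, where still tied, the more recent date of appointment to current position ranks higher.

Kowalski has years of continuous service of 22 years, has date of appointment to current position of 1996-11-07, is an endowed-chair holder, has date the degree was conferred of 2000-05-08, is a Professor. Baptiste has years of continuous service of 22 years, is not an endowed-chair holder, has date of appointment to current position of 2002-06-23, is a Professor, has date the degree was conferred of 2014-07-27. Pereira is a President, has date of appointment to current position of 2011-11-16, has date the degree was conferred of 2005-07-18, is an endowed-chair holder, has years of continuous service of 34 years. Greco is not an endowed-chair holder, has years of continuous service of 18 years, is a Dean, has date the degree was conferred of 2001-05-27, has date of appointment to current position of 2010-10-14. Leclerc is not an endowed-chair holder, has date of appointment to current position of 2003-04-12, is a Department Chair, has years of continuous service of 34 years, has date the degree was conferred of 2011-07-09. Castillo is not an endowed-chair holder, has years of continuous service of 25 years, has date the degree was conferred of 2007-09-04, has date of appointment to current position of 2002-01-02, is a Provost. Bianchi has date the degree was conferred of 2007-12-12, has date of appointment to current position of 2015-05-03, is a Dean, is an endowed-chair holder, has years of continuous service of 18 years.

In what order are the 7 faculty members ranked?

Pereira, Castillo, Bianchi, Greco, Leclerc, Baptiste, Kowalski

By current position: Pereira (President); then Castillo (Provost); then Bianchi and Greco (Dean); then Leclerc (Department Chair); then Baptiste and Kowalski (Professor).
Bianchi and Greco both have years of continuous service 18 years, so the next rule applies.
Among Bianchi and Greco, by date of appointment to current position (later first): Bianchi (2015-05-03) before Greco (2010-10-14).
Baptiste and Kowalski both have years of continuous service 22 years, so the next rule applies.
Among Baptiste and Kowalski, by date of appointment to current position (later first): Baptiste (2002-06-23) before Kowalski (1996-11-07).
Full order: Pereira, Castillo, Bianchi, Greco, Leclerc, Baptiste, Kowalski.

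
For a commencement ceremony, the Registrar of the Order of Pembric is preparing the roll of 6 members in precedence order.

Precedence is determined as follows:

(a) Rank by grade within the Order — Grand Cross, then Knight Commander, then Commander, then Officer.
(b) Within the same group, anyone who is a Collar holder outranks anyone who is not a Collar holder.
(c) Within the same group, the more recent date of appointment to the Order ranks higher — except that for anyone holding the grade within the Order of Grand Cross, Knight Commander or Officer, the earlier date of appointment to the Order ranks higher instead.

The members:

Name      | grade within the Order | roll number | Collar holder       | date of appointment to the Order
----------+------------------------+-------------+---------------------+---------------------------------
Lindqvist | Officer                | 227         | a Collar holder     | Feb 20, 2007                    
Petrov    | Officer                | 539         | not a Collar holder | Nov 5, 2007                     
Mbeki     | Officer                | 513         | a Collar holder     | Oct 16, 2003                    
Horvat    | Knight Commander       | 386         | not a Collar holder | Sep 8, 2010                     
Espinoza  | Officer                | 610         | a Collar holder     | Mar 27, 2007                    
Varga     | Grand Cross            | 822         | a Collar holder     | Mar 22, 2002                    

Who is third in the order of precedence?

By grade within the Order: Varga (Grand Cross); then Horvat (Knight Commander); then Mbeki, Lindqvist, Espinoza and Petrov (Officer).
Among Mbeki, Lindqvist, Espinoza and Petrov, a Collar holder before not a Collar holder: Mbeki, Lindqvist and Espinoza (a Collar holder) before Petrov (not a Collar holder).
Among Mbeki, Lindqvist and Espinoza, by date of appointment to the Order (earlier first) (reversed rule for this group): Mbeki (Oct 16, 2003) before Lindqvist (Feb 20, 2007) before Espinoza (Mar 27, 2007).
Order: Varga, Horvat, Mbeki, Lindqvist, Espinoza, Petrov.

Mbeki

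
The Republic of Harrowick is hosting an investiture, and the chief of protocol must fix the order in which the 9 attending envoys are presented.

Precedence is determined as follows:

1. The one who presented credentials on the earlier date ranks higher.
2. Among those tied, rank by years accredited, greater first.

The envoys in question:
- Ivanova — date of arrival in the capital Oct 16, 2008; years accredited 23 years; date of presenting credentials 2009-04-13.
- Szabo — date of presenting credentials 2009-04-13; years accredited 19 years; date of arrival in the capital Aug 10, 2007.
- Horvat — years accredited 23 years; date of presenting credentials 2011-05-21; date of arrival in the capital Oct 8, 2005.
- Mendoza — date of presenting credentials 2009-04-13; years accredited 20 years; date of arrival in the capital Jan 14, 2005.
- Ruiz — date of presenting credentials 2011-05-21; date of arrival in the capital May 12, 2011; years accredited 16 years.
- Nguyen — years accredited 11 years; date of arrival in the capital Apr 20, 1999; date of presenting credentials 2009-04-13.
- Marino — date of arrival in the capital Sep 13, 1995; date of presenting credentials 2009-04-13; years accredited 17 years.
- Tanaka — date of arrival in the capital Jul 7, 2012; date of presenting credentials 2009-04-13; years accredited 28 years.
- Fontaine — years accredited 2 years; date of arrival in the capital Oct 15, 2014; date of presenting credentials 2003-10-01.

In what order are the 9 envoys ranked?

Fontaine, Tanaka, Ivanova, Mendoza, Szabo, Marino, Nguyen, Horvat, Ruiz

By date of presenting credentials (earlier first): Fontaine (2003-10-01); then Tanaka, Ivanova, Mendoza, Szabo, Marino and Nguyen (each 2009-04-13); then Horvat and Ruiz (both 2011-05-21).
Among Tanaka, Ivanova, Mendoza, Szabo, Marino and Nguyen, by years accredited (higher first): Tanaka (28 years) before Ivanova (23 years) before Mendoza (20 years) before Szabo (19 years) before Marino (17 years) before Nguyen (11 years).
Among Horvat and Ruiz, by years accredited (higher first): Horvat (23 years) before Ruiz (16 years).
Full order: Fontaine, Tanaka, Ivanova, Mendoza, Szabo, Marino, Nguyen, Horvat, Ruiz.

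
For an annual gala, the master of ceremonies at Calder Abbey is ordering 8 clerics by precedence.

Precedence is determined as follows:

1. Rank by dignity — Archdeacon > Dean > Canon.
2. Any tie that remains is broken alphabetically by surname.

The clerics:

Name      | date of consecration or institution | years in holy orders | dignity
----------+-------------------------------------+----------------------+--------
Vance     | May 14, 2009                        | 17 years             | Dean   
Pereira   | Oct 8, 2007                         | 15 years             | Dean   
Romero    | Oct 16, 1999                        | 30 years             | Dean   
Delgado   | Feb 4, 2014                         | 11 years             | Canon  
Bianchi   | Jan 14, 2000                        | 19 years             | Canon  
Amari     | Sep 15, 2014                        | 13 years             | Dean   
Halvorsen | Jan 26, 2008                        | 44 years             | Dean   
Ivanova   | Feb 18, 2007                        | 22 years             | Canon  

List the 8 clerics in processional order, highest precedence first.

By dignity: Amari, Halvorsen, Pereira, Romero and Vance (Dean); then Bianchi, Delgado and Ivanova (Canon).
Among Amari, Halvorsen, Pereira, Romero and Vance, alphabetically by surname: Amari before Halvorsen before Pereira before Romero before Vance.
Among Bianchi, Delgado and Ivanova, alphabetically by surname: Bianchi before Delgado before Ivanova.
Full order: Amari, Halvorsen, Pereira, Romero, Vance, Bianchi, Delgado, Ivanova.

Amari, Halvorsen, Pereira, Romero, Vance, Bianchi, Delgado, Ivanova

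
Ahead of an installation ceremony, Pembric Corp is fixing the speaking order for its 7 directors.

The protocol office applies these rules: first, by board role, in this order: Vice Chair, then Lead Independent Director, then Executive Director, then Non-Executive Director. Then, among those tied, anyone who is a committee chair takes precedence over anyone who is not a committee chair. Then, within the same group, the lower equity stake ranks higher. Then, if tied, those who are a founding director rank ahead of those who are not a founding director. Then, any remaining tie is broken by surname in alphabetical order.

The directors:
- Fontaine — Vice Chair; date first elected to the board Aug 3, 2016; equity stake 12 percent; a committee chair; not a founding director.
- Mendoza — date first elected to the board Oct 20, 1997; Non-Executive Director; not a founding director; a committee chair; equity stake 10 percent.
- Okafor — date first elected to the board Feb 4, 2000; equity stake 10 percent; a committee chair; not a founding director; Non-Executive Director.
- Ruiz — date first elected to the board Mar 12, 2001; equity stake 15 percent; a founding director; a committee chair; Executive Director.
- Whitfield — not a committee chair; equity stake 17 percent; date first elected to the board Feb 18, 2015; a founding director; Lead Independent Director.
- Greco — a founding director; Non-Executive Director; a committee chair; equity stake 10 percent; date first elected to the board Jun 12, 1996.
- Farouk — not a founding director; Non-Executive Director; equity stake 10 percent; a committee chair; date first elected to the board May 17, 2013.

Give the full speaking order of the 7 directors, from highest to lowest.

Fontaine, Whitfield, Ruiz, Greco, Farouk, Mendoza, Okafor

By board role: Fontaine (Vice Chair); then Whitfield (Lead Independent Director); then Ruiz (Executive Director); then Greco, Farouk, Mendoza and Okafor (Non-Executive Director).
Greco, Farouk, Mendoza and Okafor are each a committee chair, so the next rule applies.
Greco, Farouk, Mendoza and Okafor all have equity stake 10 percent, so the next rule applies.
Among Greco, Farouk, Mendoza and Okafor, a founding director before not a founding director: Greco (a founding director) before Farouk, Mendoza and Okafor (not a founding director).
Among Farouk, Mendoza and Okafor, alphabetically by surname: Farouk before Mendoza before Okafor.
Full order: Fontaine, Whitfield, Ruiz, Greco, Farouk, Mendoza, Okafor.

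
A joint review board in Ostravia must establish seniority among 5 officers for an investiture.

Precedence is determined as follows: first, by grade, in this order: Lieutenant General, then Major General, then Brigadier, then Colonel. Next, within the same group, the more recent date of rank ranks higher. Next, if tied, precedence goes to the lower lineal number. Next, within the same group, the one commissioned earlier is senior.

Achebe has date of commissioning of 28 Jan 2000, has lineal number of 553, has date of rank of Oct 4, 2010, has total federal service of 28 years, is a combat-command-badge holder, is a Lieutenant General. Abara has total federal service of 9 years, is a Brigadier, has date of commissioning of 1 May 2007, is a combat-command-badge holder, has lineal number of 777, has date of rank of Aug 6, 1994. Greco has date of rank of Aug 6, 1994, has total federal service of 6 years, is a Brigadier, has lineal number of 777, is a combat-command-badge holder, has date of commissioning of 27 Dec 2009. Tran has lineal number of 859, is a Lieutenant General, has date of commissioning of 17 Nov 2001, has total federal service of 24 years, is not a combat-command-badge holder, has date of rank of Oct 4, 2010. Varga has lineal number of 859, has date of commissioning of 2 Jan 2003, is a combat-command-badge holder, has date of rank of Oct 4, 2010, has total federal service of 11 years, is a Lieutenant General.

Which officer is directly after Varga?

By grade: Achebe, Tran and Varga (Lieutenant General); then Abara and Greco (Brigadier).
Achebe, Tran and Varga all have date of rank Oct 4, 2010, so the next rule applies.
Among Achebe, Tran and Varga, by lineal number (lower first): Achebe (553) before Tran and Varga (859).
Among Tran and Varga, by date of commissioning (earlier first): Tran (17 Nov 2001) before Varga (2 Jan 2003).
Abara and Greco both have date of rank Aug 6, 1994, so the next rule applies.
Abara and Greco both have lineal number 777, so the next rule applies.
Among Abara and Greco, by date of commissioning (earlier first): Abara (1 May 2007) before Greco (27 Dec 2009).
Order: Achebe, Tran, Varga, Abara, Greco.

Abara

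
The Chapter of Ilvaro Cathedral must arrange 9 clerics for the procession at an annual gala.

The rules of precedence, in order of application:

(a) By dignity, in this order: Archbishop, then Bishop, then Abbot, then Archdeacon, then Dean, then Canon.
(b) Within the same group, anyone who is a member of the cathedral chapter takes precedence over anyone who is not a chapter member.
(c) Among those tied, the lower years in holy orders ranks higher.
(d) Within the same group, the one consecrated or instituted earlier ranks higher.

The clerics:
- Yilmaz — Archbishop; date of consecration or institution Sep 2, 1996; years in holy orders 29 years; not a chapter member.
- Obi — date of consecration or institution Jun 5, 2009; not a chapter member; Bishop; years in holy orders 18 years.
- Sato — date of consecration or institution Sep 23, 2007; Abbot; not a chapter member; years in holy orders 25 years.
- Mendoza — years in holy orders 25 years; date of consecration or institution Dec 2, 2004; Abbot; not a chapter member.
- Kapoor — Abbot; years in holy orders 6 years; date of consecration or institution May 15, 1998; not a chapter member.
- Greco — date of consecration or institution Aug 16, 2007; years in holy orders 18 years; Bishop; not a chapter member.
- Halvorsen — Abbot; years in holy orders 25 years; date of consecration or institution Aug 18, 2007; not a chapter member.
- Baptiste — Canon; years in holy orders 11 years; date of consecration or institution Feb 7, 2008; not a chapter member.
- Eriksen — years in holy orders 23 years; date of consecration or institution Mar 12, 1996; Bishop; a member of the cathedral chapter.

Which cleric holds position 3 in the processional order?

By dignity: Yilmaz (Archbishop); then Eriksen, Greco and Obi (Bishop); then Kapoor, Mendoza, Halvorsen and Sato (Abbot); then Baptiste (Canon).
Among Eriksen, Greco and Obi, a member of the cathedral chapter before not a chapter member: Eriksen (a member of the cathedral chapter) before Greco and Obi (not a chapter member).
Greco and Obi both have years in holy orders 18 years, so the next rule applies.
Among Greco and Obi, by date of consecration or institution (earlier first): Greco (Aug 16, 2007) before Obi (Jun 5, 2009).
Kapoor, Mendoza, Halvorsen and Sato are each not a chapter member, so the next rule applies.
Among Kapoor, Mendoza, Halvorsen and Sato, by years in holy orders (lower first): Kapoor (6 years) before Mendoza, Halvorsen and Sato (25 years).
Among Mendoza, Halvorsen and Sato, by date of consecration or institution (earlier first): Mendoza (Dec 2, 2004) before Halvorsen (Aug 18, 2007) before Sato (Sep 23, 2007).
Order: Yilmaz, Eriksen, Greco, Obi, Kapoor, Mendoza, Halvorsen, Sato, Baptiste.

Greco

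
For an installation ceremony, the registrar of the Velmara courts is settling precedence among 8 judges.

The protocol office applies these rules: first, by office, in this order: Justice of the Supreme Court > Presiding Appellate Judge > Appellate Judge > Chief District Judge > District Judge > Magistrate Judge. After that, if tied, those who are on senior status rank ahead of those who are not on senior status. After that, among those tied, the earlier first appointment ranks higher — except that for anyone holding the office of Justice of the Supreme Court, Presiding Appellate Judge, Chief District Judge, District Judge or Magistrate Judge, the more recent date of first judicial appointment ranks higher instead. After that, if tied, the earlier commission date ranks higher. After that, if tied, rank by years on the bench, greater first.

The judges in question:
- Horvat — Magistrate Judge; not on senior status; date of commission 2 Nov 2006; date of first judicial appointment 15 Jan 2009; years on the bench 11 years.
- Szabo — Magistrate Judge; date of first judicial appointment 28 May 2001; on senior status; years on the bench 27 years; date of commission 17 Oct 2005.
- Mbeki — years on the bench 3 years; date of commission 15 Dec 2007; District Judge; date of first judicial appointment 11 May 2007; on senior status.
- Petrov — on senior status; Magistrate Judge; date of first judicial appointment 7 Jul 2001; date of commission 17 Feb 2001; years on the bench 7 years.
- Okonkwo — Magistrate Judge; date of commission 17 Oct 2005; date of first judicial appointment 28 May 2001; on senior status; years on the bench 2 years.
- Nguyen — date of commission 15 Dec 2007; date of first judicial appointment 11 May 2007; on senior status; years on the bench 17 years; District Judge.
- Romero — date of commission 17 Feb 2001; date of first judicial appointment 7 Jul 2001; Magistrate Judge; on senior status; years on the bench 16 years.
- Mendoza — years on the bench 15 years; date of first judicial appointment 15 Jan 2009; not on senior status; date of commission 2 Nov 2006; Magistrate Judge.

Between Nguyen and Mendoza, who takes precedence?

Nguyen

By office: Nguyen and Mbeki (District Judge); then Romero, Petrov, Szabo, Okonkwo, Mendoza and Horvat (Magistrate Judge).
Nguyen and Mbeki are each on senior status, so the next rule applies.
Nguyen and Mbeki both have date of first judicial appointment 11 May 2007, so the next rule applies.
Nguyen and Mbeki both have date of commission 15 Dec 2007, so the next rule applies.
Among Nguyen and Mbeki, by years on the bench (higher first): Nguyen (17 years) before Mbeki (3 years).
Among Romero, Petrov, Szabo, Okonkwo, Mendoza and Horvat, on senior status before not on senior status: Romero, Petrov, Szabo and Okonkwo (on senior status) before Mendoza and Horvat (not on senior status).
Among Romero, Petrov, Szabo and Okonkwo, by date of first judicial appointment (later first) (reversed rule for this group): Romero and Petrov (7 Jul 2001) before Szabo and Okonkwo (28 May 2001).
Romero and Petrov both have date of commission 17 Feb 2001, so the next rule applies.
Among Romero and Petrov, by years on the bench (higher first): Romero (16 years) before Petrov (7 years).
Szabo and Okonkwo both have date of commission 17 Oct 2005, so the next rule applies.
Among Szabo and Okonkwo, by years on the bench (higher first): Szabo (27 years) before Okonkwo (2 years).
Mendoza and Horvat both have date of first judicial appointment 15 Jan 2009, so the next rule applies.
Mendoza and Horvat both have date of commission 2 Nov 2006, so the next rule applies.
Among Mendoza and Horvat, by years on the bench (higher first): Mendoza (15 years) before Horvat (11 years).
So Nguyen takes precedence.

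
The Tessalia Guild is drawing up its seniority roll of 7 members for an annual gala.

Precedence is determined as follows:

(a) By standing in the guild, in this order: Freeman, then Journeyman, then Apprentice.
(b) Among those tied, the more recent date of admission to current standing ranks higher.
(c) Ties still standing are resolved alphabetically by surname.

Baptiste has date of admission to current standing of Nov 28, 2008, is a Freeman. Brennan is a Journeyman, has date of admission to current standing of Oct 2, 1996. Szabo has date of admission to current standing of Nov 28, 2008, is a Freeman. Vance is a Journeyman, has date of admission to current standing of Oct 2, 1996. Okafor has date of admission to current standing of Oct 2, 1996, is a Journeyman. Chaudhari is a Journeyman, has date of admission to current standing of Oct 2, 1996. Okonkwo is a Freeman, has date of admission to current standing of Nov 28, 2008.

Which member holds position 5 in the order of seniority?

Chaudhari

By standing in the guild: Baptiste, Okonkwo and Szabo (Freeman); then Brennan, Chaudhari, Okafor and Vance (Journeyman).
Baptiste, Okonkwo and Szabo all have date of admission to current standing Nov 28, 2008, so the next rule applies.
Among Baptiste, Okonkwo and Szabo, alphabetically by surname: Baptiste before Okonkwo before Szabo.
Brennan, Chaudhari, Okafor and Vance all have date of admission to current standing Oct 2, 1996, so the next rule applies.
Among Brennan, Chaudhari, Okafor and Vance, alphabetically by surname: Brennan before Chaudhari before Okafor before Vance.
Order: Baptiste, Okonkwo, Szabo, Brennan, Chaudhari, Okafor, Vance.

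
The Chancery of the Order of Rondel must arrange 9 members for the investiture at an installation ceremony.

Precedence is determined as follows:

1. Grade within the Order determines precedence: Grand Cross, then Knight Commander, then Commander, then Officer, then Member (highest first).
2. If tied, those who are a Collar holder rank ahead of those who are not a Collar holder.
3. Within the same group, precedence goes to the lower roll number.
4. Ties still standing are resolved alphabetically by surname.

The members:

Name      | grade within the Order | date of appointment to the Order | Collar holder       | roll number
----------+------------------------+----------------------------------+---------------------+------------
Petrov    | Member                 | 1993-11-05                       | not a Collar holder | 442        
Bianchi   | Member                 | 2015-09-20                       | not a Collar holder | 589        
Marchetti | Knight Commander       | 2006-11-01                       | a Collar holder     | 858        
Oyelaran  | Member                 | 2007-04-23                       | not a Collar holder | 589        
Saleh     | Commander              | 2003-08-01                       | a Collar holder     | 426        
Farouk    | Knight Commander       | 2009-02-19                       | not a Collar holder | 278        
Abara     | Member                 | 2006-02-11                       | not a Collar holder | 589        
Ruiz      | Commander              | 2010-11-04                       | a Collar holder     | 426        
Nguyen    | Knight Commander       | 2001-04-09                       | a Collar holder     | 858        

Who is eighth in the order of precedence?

Bianchi

By grade within the Order: Marchetti, Nguyen and Farouk (Knight Commander); then Ruiz and Saleh (Commander); then Petrov, Abara, Bianchi and Oyelaran (Member).
Among Marchetti, Nguyen and Farouk, a Collar holder before not a Collar holder: Marchetti and Nguyen (a Collar holder) before Farouk (not a Collar holder).
Marchetti and Nguyen both have roll number 858, so the next rule applies.
Among Marchetti and Nguyen, alphabetically by surname: Marchetti before Nguyen.
Ruiz and Saleh are each a Collar holder, so the next rule applies.
Ruiz and Saleh both have roll number 426, so the next rule applies.
Among Ruiz and Saleh, alphabetically by surname: Ruiz before Saleh.
Petrov, Abara, Bianchi and Oyelaran are each not a Collar holder, so the next rule applies.
Among Petrov, Abara, Bianchi and Oyelaran, by roll number (lower first): Petrov (442) before Abara, Bianchi and Oyelaran (589).
Among Abara, Bianchi and Oyelaran, alphabetically by surname: Abara before Bianchi before Oyelaran.
Order: Marchetti, Nguyen, Farouk, Ruiz, Saleh, Petrov, Abara, Bianchi, Oyelaran.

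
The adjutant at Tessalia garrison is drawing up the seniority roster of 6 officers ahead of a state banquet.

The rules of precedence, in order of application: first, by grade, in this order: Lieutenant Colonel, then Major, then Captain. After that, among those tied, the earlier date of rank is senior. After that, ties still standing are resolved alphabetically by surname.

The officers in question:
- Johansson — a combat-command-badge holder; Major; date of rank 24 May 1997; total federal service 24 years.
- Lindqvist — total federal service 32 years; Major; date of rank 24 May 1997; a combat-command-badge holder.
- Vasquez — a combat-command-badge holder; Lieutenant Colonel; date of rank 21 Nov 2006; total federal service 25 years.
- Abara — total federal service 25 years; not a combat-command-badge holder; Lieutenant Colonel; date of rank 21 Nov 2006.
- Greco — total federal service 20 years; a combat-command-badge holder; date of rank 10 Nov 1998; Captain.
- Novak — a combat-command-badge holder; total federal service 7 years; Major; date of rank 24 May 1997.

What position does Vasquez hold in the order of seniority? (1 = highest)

By grade: Abara and Vasquez (Lieutenant Colonel); then Johansson, Lindqvist and Novak (Major); then Greco (Captain).
Abara and Vasquez both have date of rank 21 Nov 2006, so the next rule applies.
Among Abara and Vasquez, alphabetically by surname: Abara before Vasquez.
Johansson, Lindqvist and Novak all have date of rank 24 May 1997, so the next rule applies.
Among Johansson, Lindqvist and Novak, alphabetically by surname: Johansson before Lindqvist before Novak.
Order: Abara, Vasquez, Johansson, Lindqvist, Novak, Greco. So position 2.

2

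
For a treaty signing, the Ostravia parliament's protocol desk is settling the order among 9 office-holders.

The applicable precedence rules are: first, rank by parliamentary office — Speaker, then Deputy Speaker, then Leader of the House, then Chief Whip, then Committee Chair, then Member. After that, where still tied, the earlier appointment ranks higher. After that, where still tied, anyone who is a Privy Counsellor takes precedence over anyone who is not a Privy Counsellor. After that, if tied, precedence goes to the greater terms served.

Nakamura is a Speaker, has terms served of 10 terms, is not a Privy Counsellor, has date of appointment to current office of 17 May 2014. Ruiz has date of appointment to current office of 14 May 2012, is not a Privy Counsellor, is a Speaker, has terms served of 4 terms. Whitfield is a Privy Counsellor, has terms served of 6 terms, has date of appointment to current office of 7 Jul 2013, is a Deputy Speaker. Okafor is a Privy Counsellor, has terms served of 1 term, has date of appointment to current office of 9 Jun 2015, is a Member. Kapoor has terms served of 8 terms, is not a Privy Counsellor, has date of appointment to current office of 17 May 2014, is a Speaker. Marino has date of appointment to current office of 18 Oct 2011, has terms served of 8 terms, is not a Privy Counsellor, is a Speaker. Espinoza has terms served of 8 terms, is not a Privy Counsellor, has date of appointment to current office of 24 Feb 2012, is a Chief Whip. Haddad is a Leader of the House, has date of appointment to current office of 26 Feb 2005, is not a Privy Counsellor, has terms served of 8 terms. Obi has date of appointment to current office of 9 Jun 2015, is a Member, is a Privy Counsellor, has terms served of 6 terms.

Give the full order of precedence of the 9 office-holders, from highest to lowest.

Marino, Ruiz, Nakamura, Kapoor, Whitfield, Haddad, Espinoza, Obi, Okafor

By parliamentary office: Marino, Ruiz, Nakamura and Kapoor (Speaker); then Whitfield (Deputy Speaker); then Haddad (Leader of the House); then Espinoza (Chief Whip); then Obi and Okafor (Member).
Among Marino, Ruiz, Nakamura and Kapoor, by date of appointment to current office (earlier first): Marino (18 Oct 2011) before Ruiz (14 May 2012) before Nakamura and Kapoor (17 May 2014).
Nakamura and Kapoor are each not a Privy Counsellor, so the next rule applies.
Among Nakamura and Kapoor, by terms served (higher first): Nakamura (10 terms) before Kapoor (8 terms).
Obi and Okafor both have date of appointment to current office 9 Jun 2015, so the next rule applies.
Obi and Okafor are each a Privy Counsellor, so the next rule applies.
Among Obi and Okafor, by terms served (higher first): Obi (6 terms) before Okafor (1 term).
Full order: Marino, Ruiz, Nakamura, Kapoor, Whitfield, Haddad, Espinoza, Obi, Okafor.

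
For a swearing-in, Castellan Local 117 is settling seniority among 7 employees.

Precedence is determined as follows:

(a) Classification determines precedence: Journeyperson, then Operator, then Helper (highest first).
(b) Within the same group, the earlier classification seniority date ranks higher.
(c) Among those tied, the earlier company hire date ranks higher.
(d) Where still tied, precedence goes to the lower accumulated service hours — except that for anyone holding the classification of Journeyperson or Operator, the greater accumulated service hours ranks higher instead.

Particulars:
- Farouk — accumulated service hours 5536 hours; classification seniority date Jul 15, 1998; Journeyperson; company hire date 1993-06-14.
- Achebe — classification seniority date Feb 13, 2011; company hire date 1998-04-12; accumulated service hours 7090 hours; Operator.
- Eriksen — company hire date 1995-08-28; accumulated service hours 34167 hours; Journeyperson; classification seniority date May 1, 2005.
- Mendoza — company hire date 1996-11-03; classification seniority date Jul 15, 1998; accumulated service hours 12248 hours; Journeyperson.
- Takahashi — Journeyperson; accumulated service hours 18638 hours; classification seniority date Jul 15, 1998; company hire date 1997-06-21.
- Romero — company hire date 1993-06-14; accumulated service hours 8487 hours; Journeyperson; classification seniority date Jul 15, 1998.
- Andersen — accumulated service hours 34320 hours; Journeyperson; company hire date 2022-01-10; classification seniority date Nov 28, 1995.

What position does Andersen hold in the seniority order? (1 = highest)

By classification: Andersen, Romero, Farouk, Mendoza, Takahashi and Eriksen (Journeyperson); then Achebe (Operator).
Among Andersen, Romero, Farouk, Mendoza, Takahashi and Eriksen, by classification seniority date (earlier first): Andersen (Nov 28, 1995) before Romero, Farouk, Mendoza and Takahashi (Jul 15, 1998) before Eriksen (May 1, 2005).
Among Romero, Farouk, Mendoza and Takahashi, by company hire date (earlier first): Romero and Farouk (1993-06-14) before Mendoza (1996-11-03) before Takahashi (1997-06-21).
Among Romero and Farouk, by accumulated service hours (higher first) (reversed rule for this group): Romero (8487 hours) before Farouk (5536 hours).
Order: Andersen, Romero, Farouk, Mendoza, Takahashi, Eriksen, Achebe. So position 1.

1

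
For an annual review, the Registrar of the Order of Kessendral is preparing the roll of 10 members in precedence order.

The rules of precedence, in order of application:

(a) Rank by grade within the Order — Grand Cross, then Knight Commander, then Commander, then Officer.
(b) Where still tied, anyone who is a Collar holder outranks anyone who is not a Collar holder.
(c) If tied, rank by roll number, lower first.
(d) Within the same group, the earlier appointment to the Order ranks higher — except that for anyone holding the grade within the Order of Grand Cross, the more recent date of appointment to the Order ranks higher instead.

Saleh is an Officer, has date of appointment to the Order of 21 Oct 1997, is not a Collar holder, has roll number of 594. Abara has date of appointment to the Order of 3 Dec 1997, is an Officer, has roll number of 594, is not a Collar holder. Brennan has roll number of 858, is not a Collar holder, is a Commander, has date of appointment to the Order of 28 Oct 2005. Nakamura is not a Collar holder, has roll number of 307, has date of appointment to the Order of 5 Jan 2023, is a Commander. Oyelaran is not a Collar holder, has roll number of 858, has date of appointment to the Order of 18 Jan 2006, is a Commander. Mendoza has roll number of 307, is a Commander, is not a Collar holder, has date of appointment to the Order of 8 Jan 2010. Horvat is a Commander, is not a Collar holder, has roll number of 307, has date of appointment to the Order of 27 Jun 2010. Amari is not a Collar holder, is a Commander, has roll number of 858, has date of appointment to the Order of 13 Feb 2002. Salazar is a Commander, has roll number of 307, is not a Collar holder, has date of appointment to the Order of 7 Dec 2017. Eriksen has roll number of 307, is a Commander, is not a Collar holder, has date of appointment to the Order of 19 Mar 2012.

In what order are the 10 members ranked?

Mendoza, Horvat, Eriksen, Salazar, Nakamura, Amari, Brennan, Oyelaran, Saleh, Abara

By grade within the Order: Mendoza, Horvat, Eriksen, Salazar, Nakamura, Amari, Brennan and Oyelaran (Commander); then Saleh and Abara (Officer).
Mendoza, Horvat, Eriksen, Salazar, Nakamura, Amari, Brennan and Oyelaran are each not a Collar holder, so the next rule applies.
Among Mendoza, Horvat, Eriksen, Salazar, Nakamura, Amari, Brennan and Oyelaran, by roll number (lower first): Mendoza, Horvat, Eriksen, Salazar and Nakamura (307) before Amari, Brennan and Oyelaran (858).
Among Mendoza, Horvat, Eriksen, Salazar and Nakamura, by date of appointment to the Order (earlier first): Mendoza (8 Jan 2010) before Horvat (27 Jun 2010) before Eriksen (19 Mar 2012) before Salazar (7 Dec 2017) before Nakamura (5 Jan 2023).
Among Amari, Brennan and Oyelaran, by date of appointment to the Order (earlier first): Amari (13 Feb 2002) before Brennan (28 Oct 2005) before Oyelaran (18 Jan 2006).
Saleh and Abara are each not a Collar holder, so the next rule applies.
Saleh and Abara both have roll number 594, so the next rule applies.
Among Saleh and Abara, by date of appointment to the Order (earlier first): Saleh (21 Oct 1997) before Abara (3 Dec 1997).
Full order: Mendoza, Horvat, Eriksen, Salazar, Nakamura, Amari, Brennan, Oyelaran, Saleh, Abara.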